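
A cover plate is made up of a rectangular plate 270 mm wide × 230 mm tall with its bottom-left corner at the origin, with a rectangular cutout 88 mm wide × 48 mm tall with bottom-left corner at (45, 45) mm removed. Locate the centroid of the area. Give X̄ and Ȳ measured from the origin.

X̄ = 138.36 mm, Ȳ = 118.36 mm

Part | A | x̄ᵢ | ȳᵢ | A·x̄ᵢ | A·ȳᵢ
plate | 62100.00 | 135.00 | 115.00 | 8383500.00 | 7141500.00
hole | -4224.00 | 89.00 | 69.00 | -375936.00 | -291456.00
Σ | 57876.00 |  |  | 8007564.00 | 6850044.00
X̄ = 8007564.00 / 57876.00 = 138.36 mm
Ȳ = 6850044.00 / 57876.00 = 118.36 mm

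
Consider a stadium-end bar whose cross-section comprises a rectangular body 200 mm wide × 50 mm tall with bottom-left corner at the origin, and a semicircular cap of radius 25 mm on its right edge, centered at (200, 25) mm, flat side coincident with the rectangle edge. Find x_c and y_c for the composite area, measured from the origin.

Part | A | x̄ᵢ | ȳᵢ | A·x̄ᵢ | A·ȳᵢ
rectangular body | 10000.00 | 100.00 | 25.00 | 1000000.00 | 250000.00
semicircular end | 981.75 | 210.61 | 25.00 | 206766.21 | 24543.69
Σ | 10981.75 |  |  | 1206766.21 | 274543.69
x_c = 1206766.21 / 10981.75 = 109.89 mm
y_c = 274543.69 / 10981.75 = 25.00 mm

x_c = 109.89 mm, y_c = 25.00 mm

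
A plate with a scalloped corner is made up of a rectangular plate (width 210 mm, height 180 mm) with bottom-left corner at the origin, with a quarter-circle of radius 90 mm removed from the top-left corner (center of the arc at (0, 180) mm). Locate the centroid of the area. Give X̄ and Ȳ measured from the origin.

plate: A = 210 × 180 = 37800.00, centroid at (105.00, 90.00).
removed quarter-circle: A = −¼π·90² = -6361.73, centroid at (38.20, 141.80).
ΣA = 31438.27 mm²
ΣAX̄ = (37800.00)(105.00) + (-6361.73)(38.20) = 3726000.00 mm³
ΣAȲ = (37800.00)(90.00) + (-6361.73)(141.80) = 2499889.48 mm³
X̄ = 3726000.00 / 31438.27 = 118.52 mm
Ȳ = 2499889.48 / 31438.27 = 79.52 mm

X̄ = 118.52 mm, Ȳ = 79.52 mm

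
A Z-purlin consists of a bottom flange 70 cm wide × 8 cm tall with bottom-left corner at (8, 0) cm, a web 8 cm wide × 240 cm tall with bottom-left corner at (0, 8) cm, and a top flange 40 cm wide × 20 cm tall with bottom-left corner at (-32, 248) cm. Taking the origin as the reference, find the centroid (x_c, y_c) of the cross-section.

bottom flange: A = 70 × 8 = 560.00, centroid at (43.00, 4.00).
web: A = 8 × 240 = 1920.00, centroid at (4.00, 128.00).
top flange: A = 40 × 20 = 800.00, centroid at (-12.00, 258.00).
ΣA = 3280.00 cm²
ΣAx_c = (560.00)(43.00) + (1920.00)(4.00) + (800.00)(-12.00) = 22160.00 cm³
ΣAy_c = (560.00)(4.00) + (1920.00)(128.00) + (800.00)(258.00) = 454400.00 cm³
x_c = 22160.00 / 3280.00 = 6.76 cm
y_c = 454400.00 / 3280.00 = 138.54 cm

x_c = 6.76 cm, y_c = 138.54 cm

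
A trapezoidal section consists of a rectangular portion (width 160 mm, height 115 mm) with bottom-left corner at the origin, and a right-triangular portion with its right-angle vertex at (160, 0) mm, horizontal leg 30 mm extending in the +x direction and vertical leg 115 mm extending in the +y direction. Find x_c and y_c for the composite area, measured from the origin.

rectangular portion: A = 160 × 115 = 18400.00, centroid at (80.00, 57.50).
triangular portion: A = ½·30·115 = 1725.00, centroid at (170.00, 38.33).
ΣA = 20125.00 mm²
ΣAx_c = (18400.00)(80.00) + (1725.00)(170.00) = 1765250.00 mm³
ΣAy_c = (18400.00)(57.50) + (1725.00)(38.33) = 1124125.00 mm³
x_c = 1765250.00 / 20125.00 = 87.71 mm
y_c = 1124125.00 / 20125.00 = 55.86 mm

x_c = 87.71 mm, y_c = 55.86 mm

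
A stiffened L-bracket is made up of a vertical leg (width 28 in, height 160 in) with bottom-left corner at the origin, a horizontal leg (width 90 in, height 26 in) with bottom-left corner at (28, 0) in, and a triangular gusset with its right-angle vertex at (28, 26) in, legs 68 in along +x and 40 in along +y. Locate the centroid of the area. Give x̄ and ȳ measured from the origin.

vertical leg: A = 28 × 160 = 4480.00, centroid at (14.00, 80.00).
horizontal leg: A = 90 × 26 = 2340.00, centroid at (73.00, 13.00).
gusset: A = ½·68·40 = 1360.00, centroid at (50.67, 39.33).
ΣA = 8180.00 in², ΣAx̄ = 302446.67 in³, ΣAȳ = 442313.33 in³.
x̄ = 302446.67/8180.00 = 36.97 in; ȳ = 442313.33/8180.00 = 54.07 in.

x̄ = 36.97 in, ȳ = 54.07 in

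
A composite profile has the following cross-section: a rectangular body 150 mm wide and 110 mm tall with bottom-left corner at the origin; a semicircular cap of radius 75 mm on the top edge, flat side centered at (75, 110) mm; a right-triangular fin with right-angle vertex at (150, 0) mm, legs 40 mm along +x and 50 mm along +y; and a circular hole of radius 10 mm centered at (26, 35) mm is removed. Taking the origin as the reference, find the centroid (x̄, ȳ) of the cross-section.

x̄ = 78.99 mm, ȳ = 83.25 mm

rectangular body: A = 150 × 110 = 16500.00, centroid at (75.00, 55.00).
semicircular top: A = ½π·75² = 8835.73, centroid at (75.00, 141.83).
triangular fin: A = ½·40·50 = 1000.00, centroid at (163.33, 16.67).
hole: A = −π·10² = -314.16, centroid at (26.00, 35.00).
ΣA = 26021.57 mm², ΣAx̄ = 2055344.89 mm³, ΣAȳ = 2166351.32 mm³.
x̄ = 2055344.89/26021.57 = 78.99 mm; ȳ = 2166351.32/26021.57 = 83.25 mm.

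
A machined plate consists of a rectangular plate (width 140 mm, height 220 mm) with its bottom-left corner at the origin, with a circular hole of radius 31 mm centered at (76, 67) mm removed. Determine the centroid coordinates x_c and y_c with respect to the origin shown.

plate: A = 140 × 220 = 30800.00, centroid at (70.00, 110.00).
hole: A = −π·31² = -3019.07, centroid at (76.00, 67.00).
ΣA = 27780.93 mm²
ΣAx_c = (30800.00)(70.00) + (-3019.07)(76.00) = 1926550.64 mm³
ΣAy_c = (30800.00)(110.00) + (-3019.07)(67.00) = 3185722.27 mm³
x_c = 1926550.64 / 27780.93 = 69.35 mm
y_c = 3185722.27 / 27780.93 = 114.67 mm

x_c = 69.35 mm, y_c = 114.67 mm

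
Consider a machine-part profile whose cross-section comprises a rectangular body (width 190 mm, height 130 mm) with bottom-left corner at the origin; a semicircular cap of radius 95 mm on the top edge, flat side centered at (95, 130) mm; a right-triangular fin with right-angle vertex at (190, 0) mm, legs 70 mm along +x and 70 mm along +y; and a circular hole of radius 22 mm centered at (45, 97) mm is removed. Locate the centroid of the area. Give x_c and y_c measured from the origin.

rectangular body: A = 190 × 130 = 24700.00, centroid at (95.00, 65.00).
semicircular top: A = ½π·95² = 14176.44, centroid at (95.00, 170.32).
triangular fin: A = ½·70·70 = 2450.00, centroid at (213.33, 23.33).
hole: A = −π·22² = -1520.53, centroid at (45.00, 97.00).
ΣA = 39805.91 mm²
ΣAx_c = (24700.00)(95.00) + (14176.44)(95.00) + (2450.00)(213.33) + (-1520.53)(45.00) = 4147504.28 mm³
ΣAy_c = (24700.00)(65.00) + (14176.44)(170.32) + (2450.00)(23.33) + (-1520.53)(97.00) = 3929695.30 mm³
x_c = 4147504.28 / 39805.91 = 104.19 mm
y_c = 3929695.30 / 39805.91 = 98.72 mm

x_c = 104.19 mm, y_c = 98.72 mm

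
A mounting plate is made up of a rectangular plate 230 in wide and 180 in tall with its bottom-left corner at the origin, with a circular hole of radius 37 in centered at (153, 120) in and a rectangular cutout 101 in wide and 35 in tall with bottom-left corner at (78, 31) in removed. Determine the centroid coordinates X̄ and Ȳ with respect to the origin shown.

Part | A | x̄ᵢ | ȳᵢ | A·x̄ᵢ | A·ȳᵢ
plate | 41400.00 | 115.00 | 90.00 | 4761000.00 | 3726000.00
hole 1 | -4300.84 | 153.00 | 120.00 | -658028.57 | -516100.84
hole 2 | -3535.00 | 128.50 | 48.50 | -454247.50 | -171447.50
Σ | 33564.16 |  |  | 3648723.93 | 3038451.66
X̄ = 3648723.93 / 33564.16 = 108.71 in
Ȳ = 3038451.66 / 33564.16 = 90.53 in

X̄ = 108.71 in, Ȳ = 90.53 in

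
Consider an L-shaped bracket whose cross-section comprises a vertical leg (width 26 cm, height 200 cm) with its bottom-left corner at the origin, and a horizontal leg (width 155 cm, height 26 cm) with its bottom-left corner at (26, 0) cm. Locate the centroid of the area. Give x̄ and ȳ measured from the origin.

x̄ = 52.51 cm, ȳ = 62.01 cm

vertical leg: A = 26 × 200 = 5200.00, centroid at (13.00, 100.00).
horizontal leg: A = 155 × 26 = 4030.00, centroid at (103.50, 13.00).
ΣA = 9230.00 cm², ΣAx̄ = 484705.00 cm³, ΣAȳ = 572390.00 cm³.
x̄ = 484705.00/9230.00 = 52.51 cm; ȳ = 572390.00/9230.00 = 62.01 cm.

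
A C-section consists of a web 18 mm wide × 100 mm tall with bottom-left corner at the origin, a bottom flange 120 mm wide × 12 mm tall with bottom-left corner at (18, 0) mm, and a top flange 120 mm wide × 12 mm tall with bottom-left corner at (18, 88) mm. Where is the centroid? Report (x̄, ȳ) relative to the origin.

x̄ = 51.46 mm, ȳ = 50.00 mm

web: A = 18 × 100 = 1800.00, centroid at (9.00, 50.00).
bottom flange: A = 120 × 12 = 1440.00, centroid at (78.00, 6.00).
top flange: A = 120 × 12 = 1440.00, centroid at (78.00, 94.00).
ΣA = 4680.00 mm²
ΣAx̄ = (1800.00)(9.00) + (1440.00)(78.00) + (1440.00)(78.00) = 240840.00 mm³
ΣAȳ = (1800.00)(50.00) + (1440.00)(6.00) + (1440.00)(94.00) = 234000.00 mm³
x̄ = 240840.00 / 4680.00 = 51.46 mm
ȳ = 234000.00 / 4680.00 = 50.00 mm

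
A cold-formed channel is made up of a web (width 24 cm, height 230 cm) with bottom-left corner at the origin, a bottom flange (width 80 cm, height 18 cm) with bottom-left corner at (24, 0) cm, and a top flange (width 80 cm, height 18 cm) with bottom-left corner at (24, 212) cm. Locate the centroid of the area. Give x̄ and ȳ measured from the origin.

Part | A | x̄ᵢ | ȳᵢ | A·x̄ᵢ | A·ȳᵢ
web | 5520.00 | 12.00 | 115.00 | 66240.00 | 634800.00
bottom flange | 1440.00 | 64.00 | 9.00 | 92160.00 | 12960.00
top flange | 1440.00 | 64.00 | 221.00 | 92160.00 | 318240.00
Σ | 8400.00 |  |  | 250560.00 | 966000.00
x̄ = 250560.00 / 8400.00 = 29.83 cm
ȳ = 966000.00 / 8400.00 = 115.00 cm

x̄ = 29.83 cm, ȳ = 115.00 cm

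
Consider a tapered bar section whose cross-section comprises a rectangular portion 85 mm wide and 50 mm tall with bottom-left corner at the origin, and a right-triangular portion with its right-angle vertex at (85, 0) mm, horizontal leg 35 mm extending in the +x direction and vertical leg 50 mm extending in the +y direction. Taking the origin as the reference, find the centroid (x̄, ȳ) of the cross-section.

x̄ = 51.75 mm, ȳ = 23.58 mm

rectangular portion: A = 85 × 50 = 4250.00, centroid at (42.50, 25.00).
triangular portion: A = ½·35·50 = 875.00, centroid at (96.67, 16.67).
ΣA = 5125.00 mm², ΣAx̄ = 265208.33 mm³, ΣAȳ = 120833.33 mm³.
x̄ = 265208.33/5125.00 = 51.75 mm; ȳ = 120833.33/5125.00 = 23.58 mm.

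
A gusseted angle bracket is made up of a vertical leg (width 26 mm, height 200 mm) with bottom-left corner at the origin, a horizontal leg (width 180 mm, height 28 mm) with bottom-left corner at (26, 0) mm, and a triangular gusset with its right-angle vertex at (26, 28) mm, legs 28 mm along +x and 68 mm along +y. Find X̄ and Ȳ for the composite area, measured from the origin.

X̄ = 61.28 mm, Ȳ = 57.08 mm

Part | A | x̄ᵢ | ȳᵢ | A·x̄ᵢ | A·ȳᵢ
vertical leg | 5200.00 | 13.00 | 100.00 | 67600.00 | 520000.00
horizontal leg | 5040.00 | 116.00 | 14.00 | 584640.00 | 70560.00
gusset | 952.00 | 35.33 | 50.67 | 33637.33 | 48234.67
Σ | 11192.00 |  |  | 685877.33 | 638794.67
X̄ = 685877.33 / 11192.00 = 61.28 mm
Ȳ = 638794.67 / 11192.00 = 57.08 mm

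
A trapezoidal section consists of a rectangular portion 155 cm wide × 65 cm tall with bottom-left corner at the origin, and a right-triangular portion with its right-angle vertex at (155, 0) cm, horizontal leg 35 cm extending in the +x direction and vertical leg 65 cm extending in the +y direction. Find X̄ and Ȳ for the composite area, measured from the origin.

X̄ = 86.55 cm, Ȳ = 31.40 cm

rectangular portion: A = 155 × 65 = 10075.00, centroid at (77.50, 32.50).
triangular portion: A = ½·35·65 = 1137.50, centroid at (166.67, 21.67).
ΣA = 11212.50 cm², ΣAX̄ = 970395.83 cm³, ΣAȲ = 352083.33 cm³.
X̄ = 970395.83/11212.50 = 86.55 cm; Ȳ = 352083.33/11212.50 = 31.40 cm.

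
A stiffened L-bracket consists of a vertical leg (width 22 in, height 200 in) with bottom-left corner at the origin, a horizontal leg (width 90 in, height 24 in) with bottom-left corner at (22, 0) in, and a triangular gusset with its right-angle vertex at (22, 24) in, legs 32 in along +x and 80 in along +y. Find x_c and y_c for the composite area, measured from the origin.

vertical leg: A = 22 × 200 = 4400.00, centroid at (11.00, 100.00).
horizontal leg: A = 90 × 24 = 2160.00, centroid at (67.00, 12.00).
gusset: A = ½·32·80 = 1280.00, centroid at (32.67, 50.67).
ΣA = 7840.00 in²
ΣAx_c = (4400.00)(11.00) + (2160.00)(67.00) + (1280.00)(32.67) = 234933.33 in³
ΣAy_c = (4400.00)(100.00) + (2160.00)(12.00) + (1280.00)(50.67) = 530773.33 in³
x_c = 234933.33 / 7840.00 = 29.97 in
y_c = 530773.33 / 7840.00 = 67.70 in

x_c = 29.97 in, y_c = 67.70 in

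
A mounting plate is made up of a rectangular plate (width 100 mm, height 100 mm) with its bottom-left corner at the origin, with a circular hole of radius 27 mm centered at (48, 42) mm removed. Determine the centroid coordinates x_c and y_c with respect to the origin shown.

x_c = 50.59 mm, y_c = 52.38 mm

plate: A = 100 × 100 = 10000.00, centroid at (50.00, 50.00).
hole: A = −π·27² = -2290.22, centroid at (48.00, 42.00).
ΣA = 7709.78 mm²
ΣAx_c = (10000.00)(50.00) + (-2290.22)(48.00) = 390069.39 mm³
ΣAy_c = (10000.00)(50.00) + (-2290.22)(42.00) = 403810.72 mm³
x_c = 390069.39 / 7709.78 = 50.59 mm
y_c = 403810.72 / 7709.78 = 52.38 mm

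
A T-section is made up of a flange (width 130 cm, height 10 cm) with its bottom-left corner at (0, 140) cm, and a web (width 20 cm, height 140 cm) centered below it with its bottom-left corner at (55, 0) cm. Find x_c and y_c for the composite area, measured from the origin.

web: A = 20 × 140 = 2800.00, centroid at (65.00, 70.00).
flange: A = 130 × 10 = 1300.00, centroid at (65.00, 145.00).
ΣA = 4100.00 cm², ΣAx_c = 266500.00 cm³, ΣAy_c = 384500.00 cm³.
x_c = 266500.00/4100.00 = 65.00 cm; y_c = 384500.00/4100.00 = 93.78 cm.

x_c = 65.00 cm, y_c = 93.78 cm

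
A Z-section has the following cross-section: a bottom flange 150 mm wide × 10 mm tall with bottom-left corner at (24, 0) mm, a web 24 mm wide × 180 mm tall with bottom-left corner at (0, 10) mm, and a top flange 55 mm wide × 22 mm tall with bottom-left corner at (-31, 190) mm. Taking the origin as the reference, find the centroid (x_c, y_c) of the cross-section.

bottom flange: A = 150 × 10 = 1500.00, centroid at (99.00, 5.00).
web: A = 24 × 180 = 4320.00, centroid at (12.00, 100.00).
top flange: A = 55 × 22 = 1210.00, centroid at (-3.50, 201.00).
ΣA = 7030.00 mm², ΣAx_c = 196105.00 mm³, ΣAy_c = 682710.00 mm³.
x_c = 196105.00/7030.00 = 27.90 mm; y_c = 682710.00/7030.00 = 97.11 mm.

x_c = 27.90 mm, y_c = 97.11 mm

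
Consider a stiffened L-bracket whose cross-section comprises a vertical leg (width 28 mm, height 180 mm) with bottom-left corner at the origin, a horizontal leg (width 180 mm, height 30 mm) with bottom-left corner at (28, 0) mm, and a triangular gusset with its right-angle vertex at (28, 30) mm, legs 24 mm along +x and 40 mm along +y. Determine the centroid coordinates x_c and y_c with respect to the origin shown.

vertical leg: A = 28 × 180 = 5040.00, centroid at (14.00, 90.00).
horizontal leg: A = 180 × 30 = 5400.00, centroid at (118.00, 15.00).
gusset: A = ½·24·40 = 480.00, centroid at (36.00, 43.33).
ΣA = 10920.00 mm²
ΣAx_c = (5040.00)(14.00) + (5400.00)(118.00) + (480.00)(36.00) = 725040.00 mm³
ΣAy_c = (5040.00)(90.00) + (5400.00)(15.00) + (480.00)(43.33) = 555400.00 mm³
x_c = 725040.00 / 10920.00 = 66.40 mm
y_c = 555400.00 / 10920.00 = 50.86 mm

x_c = 66.40 mm, y_c = 50.86 mm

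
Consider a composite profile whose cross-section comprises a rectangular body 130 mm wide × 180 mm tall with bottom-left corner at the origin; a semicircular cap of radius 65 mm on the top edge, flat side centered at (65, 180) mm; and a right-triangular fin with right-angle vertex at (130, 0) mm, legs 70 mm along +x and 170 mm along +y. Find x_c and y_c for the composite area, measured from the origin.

x_c = 79.60 mm, y_c = 106.17 mm

Part | A | x̄ᵢ | ȳᵢ | A·x̄ᵢ | A·ȳᵢ
rectangular body | 23400.00 | 65.00 | 90.00 | 1521000.00 | 2106000.00
semicircular top | 6636.61 | 65.00 | 207.59 | 431379.94 | 1377673.94
triangular fin | 5950.00 | 153.33 | 56.67 | 912333.33 | 337166.67
Σ | 35986.61 |  |  | 2864713.27 | 3820840.61
x_c = 2864713.27 / 35986.61 = 79.60 mm
y_c = 3820840.61 / 35986.61 = 106.17 mm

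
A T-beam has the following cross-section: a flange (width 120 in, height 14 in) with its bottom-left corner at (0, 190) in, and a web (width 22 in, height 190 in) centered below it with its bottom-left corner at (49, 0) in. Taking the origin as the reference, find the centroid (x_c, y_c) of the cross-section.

web: A = 22 × 190 = 4180.00, centroid at (60.00, 95.00).
flange: A = 120 × 14 = 1680.00, centroid at (60.00, 197.00).
ΣA = 5860.00 in²
ΣAx_c = (4180.00)(60.00) + (1680.00)(60.00) = 351600.00 in³
ΣAy_c = (4180.00)(95.00) + (1680.00)(197.00) = 728060.00 in³
x_c = 351600.00 / 5860.00 = 60.00 in
y_c = 728060.00 / 5860.00 = 124.24 in

x_c = 60.00 in, y_c = 124.24 in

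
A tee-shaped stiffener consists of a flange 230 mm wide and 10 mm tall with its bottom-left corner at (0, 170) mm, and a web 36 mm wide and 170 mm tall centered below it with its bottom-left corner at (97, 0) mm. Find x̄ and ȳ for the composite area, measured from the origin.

web: A = 36 × 170 = 6120.00, centroid at (115.00, 85.00).
flange: A = 230 × 10 = 2300.00, centroid at (115.00, 175.00).
ΣA = 8420.00 mm², ΣAx̄ = 968300.00 mm³, ΣAȳ = 922700.00 mm³.
x̄ = 968300.00/8420.00 = 115.00 mm; ȳ = 922700.00/8420.00 = 109.58 mm.

x̄ = 115.00 mm, ȳ = 109.58 mm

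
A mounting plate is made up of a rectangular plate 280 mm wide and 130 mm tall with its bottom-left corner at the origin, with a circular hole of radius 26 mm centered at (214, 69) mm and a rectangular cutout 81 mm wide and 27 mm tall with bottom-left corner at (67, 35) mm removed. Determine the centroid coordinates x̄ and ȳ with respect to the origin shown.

x̄ = 137.32 mm, ȳ = 65.86 mm

plate: A = 280 × 130 = 36400.00, centroid at (140.00, 65.00).
hole 1: A = −π·26² = -2123.72, centroid at (214.00, 69.00).
hole 2: A = −(81 × 27) = -2187.00, centroid at (107.50, 48.50).
ΣA = 32089.28 mm²
ΣAx̄ = (36400.00)(140.00) + (-2123.72)(214.00) + (-2187.00)(107.50) = 4406422.14 mm³
ΣAȳ = (36400.00)(65.00) + (-2123.72)(69.00) + (-2187.00)(48.50) = 2113394.05 mm³
x̄ = 4406422.14 / 32089.28 = 137.32 mm
ȳ = 2113394.05 / 32089.28 = 65.86 mm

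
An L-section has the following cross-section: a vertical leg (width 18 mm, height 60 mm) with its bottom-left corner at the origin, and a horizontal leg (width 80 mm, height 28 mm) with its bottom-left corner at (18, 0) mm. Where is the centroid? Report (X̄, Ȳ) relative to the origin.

vertical leg: A = 18 × 60 = 1080.00, centroid at (9.00, 30.00).
horizontal leg: A = 80 × 28 = 2240.00, centroid at (58.00, 14.00).
ΣA = 3320.00 mm², ΣAX̄ = 139640.00 mm³, ΣAȲ = 63760.00 mm³.
X̄ = 139640.00/3320.00 = 42.06 mm; Ȳ = 63760.00/3320.00 = 19.20 mm.

X̄ = 42.06 mm, Ȳ = 19.20 mm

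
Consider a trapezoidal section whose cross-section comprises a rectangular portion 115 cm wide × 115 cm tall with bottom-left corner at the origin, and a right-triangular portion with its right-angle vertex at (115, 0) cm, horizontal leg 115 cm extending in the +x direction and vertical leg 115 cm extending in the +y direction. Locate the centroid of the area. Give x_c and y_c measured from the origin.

rectangular portion: A = 115 × 115 = 13225.00, centroid at (57.50, 57.50).
triangular portion: A = ½·115·115 = 6612.50, centroid at (153.33, 38.33).
ΣA = 19837.50 cm², ΣAx_c = 1774354.17 cm³, ΣAy_c = 1013916.67 cm³.
x_c = 1774354.17/19837.50 = 89.44 cm; y_c = 1013916.67/19837.50 = 51.11 cm.

x_c = 89.44 cm, y_c = 51.11 cm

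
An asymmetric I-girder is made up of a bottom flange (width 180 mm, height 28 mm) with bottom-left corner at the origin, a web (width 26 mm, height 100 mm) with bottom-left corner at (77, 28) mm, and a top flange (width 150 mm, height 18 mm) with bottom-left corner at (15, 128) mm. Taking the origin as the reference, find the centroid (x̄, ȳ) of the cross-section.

x̄ = 90.00 mm, ȳ = 62.21 mm

Part | A | x̄ᵢ | ȳᵢ | A·x̄ᵢ | A·ȳᵢ
bottom flange | 5040.00 | 90.00 | 14.00 | 453600.00 | 70560.00
web | 2600.00 | 90.00 | 78.00 | 234000.00 | 202800.00
top flange | 2700.00 | 90.00 | 137.00 | 243000.00 | 369900.00
Σ | 10340.00 |  |  | 930600.00 | 643260.00
x̄ = 930600.00 / 10340.00 = 90.00 mm
ȳ = 643260.00 / 10340.00 = 62.21 mm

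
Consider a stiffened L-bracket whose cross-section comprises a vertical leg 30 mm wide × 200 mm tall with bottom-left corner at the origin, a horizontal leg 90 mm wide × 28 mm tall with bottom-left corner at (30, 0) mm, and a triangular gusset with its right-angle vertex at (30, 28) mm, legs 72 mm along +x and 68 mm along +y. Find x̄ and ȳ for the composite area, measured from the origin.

vertical leg: A = 30 × 200 = 6000.00, centroid at (15.00, 100.00).
horizontal leg: A = 90 × 28 = 2520.00, centroid at (75.00, 14.00).
gusset: A = ½·72·68 = 2448.00, centroid at (54.00, 50.67).
ΣA = 10968.00 mm²
ΣAx̄ = (6000.00)(15.00) + (2520.00)(75.00) + (2448.00)(54.00) = 411192.00 mm³
ΣAȳ = (6000.00)(100.00) + (2520.00)(14.00) + (2448.00)(50.67) = 759312.00 mm³
x̄ = 411192.00 / 10968.00 = 37.49 mm
ȳ = 759312.00 / 10968.00 = 69.23 mm

x̄ = 37.49 mm, ȳ = 69.23 mm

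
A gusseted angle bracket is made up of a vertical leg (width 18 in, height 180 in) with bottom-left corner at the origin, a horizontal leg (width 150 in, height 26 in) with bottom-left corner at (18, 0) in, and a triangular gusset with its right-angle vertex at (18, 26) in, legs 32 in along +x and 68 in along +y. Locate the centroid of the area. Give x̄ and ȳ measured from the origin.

vertical leg: A = 18 × 180 = 3240.00, centroid at (9.00, 90.00).
horizontal leg: A = 150 × 26 = 3900.00, centroid at (93.00, 13.00).
gusset: A = ½·32·68 = 1088.00, centroid at (28.67, 48.67).
ΣA = 8228.00 in²
ΣAx̄ = (3240.00)(9.00) + (3900.00)(93.00) + (1088.00)(28.67) = 423049.33 in³
ΣAȳ = (3240.00)(90.00) + (3900.00)(13.00) + (1088.00)(48.67) = 395249.33 in³
x̄ = 423049.33 / 8228.00 = 51.42 in
ȳ = 395249.33 / 8228.00 = 48.04 in

x̄ = 51.42 in, ȳ = 48.04 in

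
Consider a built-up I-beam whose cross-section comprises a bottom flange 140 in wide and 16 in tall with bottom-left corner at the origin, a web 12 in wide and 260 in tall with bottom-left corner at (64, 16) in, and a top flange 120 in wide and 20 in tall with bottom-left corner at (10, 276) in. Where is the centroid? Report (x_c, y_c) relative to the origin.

x_c = 70.00 in, y_c = 149.46 in

bottom flange: A = 140 × 16 = 2240.00, centroid at (70.00, 8.00).
web: A = 12 × 260 = 3120.00, centroid at (70.00, 146.00).
top flange: A = 120 × 20 = 2400.00, centroid at (70.00, 286.00).
ΣA = 7760.00 in², ΣAx_c = 543200.00 in³, ΣAy_c = 1159840.00 in³.
x_c = 543200.00/7760.00 = 70.00 in; y_c = 1159840.00/7760.00 = 149.46 in.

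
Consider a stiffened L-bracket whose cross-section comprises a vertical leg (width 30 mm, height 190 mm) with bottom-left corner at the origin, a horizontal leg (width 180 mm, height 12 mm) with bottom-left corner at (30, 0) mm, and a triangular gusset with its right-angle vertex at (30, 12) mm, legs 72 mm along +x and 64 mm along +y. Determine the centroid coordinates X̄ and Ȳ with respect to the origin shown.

vertical leg: A = 30 × 190 = 5700.00, centroid at (15.00, 95.00).
horizontal leg: A = 180 × 12 = 2160.00, centroid at (120.00, 6.00).
gusset: A = ½·72·64 = 2304.00, centroid at (54.00, 33.33).
ΣA = 10164.00 mm²
ΣAX̄ = (5700.00)(15.00) + (2160.00)(120.00) + (2304.00)(54.00) = 469116.00 mm³
ΣAȲ = (5700.00)(95.00) + (2160.00)(6.00) + (2304.00)(33.33) = 631260.00 mm³
X̄ = 469116.00 / 10164.00 = 46.15 mm
Ȳ = 631260.00 / 10164.00 = 62.11 mm

X̄ = 46.15 mm, Ȳ = 62.11 mm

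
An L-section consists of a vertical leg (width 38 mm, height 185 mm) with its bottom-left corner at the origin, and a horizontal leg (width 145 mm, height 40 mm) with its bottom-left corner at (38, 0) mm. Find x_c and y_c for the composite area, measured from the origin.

x_c = 60.36 mm, y_c = 59.73 mm

vertical leg: A = 38 × 185 = 7030.00, centroid at (19.00, 92.50).
horizontal leg: A = 145 × 40 = 5800.00, centroid at (110.50, 20.00).
ΣA = 12830.00 mm²
ΣAx_c = (7030.00)(19.00) + (5800.00)(110.50) = 774470.00 mm³
ΣAy_c = (7030.00)(92.50) + (5800.00)(20.00) = 766275.00 mm³
x_c = 774470.00 / 12830.00 = 60.36 mm
y_c = 766275.00 / 12830.00 = 59.73 mm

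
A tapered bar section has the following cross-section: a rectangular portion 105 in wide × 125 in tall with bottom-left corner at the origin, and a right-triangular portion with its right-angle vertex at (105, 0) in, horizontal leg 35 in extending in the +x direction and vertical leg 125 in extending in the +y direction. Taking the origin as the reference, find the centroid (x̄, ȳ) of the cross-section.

x̄ = 61.67 in, ȳ = 59.52 in

Part | A | x̄ᵢ | ȳᵢ | A·x̄ᵢ | A·ȳᵢ
rectangular portion | 13125.00 | 52.50 | 62.50 | 689062.50 | 820312.50
triangular portion | 2187.50 | 116.67 | 41.67 | 255208.33 | 91145.83
Σ | 15312.50 |  |  | 944270.83 | 911458.33
x̄ = 944270.83 / 15312.50 = 61.67 in
ȳ = 911458.33 / 15312.50 = 59.52 in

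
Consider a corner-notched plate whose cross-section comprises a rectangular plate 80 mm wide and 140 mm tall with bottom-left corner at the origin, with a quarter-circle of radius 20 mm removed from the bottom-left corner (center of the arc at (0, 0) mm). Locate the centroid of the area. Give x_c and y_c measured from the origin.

x_c = 40.91 mm, y_c = 71.78 mm

Part | A | x̄ᵢ | ȳᵢ | A·x̄ᵢ | A·ȳᵢ
plate | 11200.00 | 40.00 | 70.00 | 448000.00 | 784000.00
removed quarter-circle | -314.16 | 8.49 | 8.49 | -2666.67 | -2666.67
Σ | 10885.84 |  |  | 445333.33 | 781333.33
x_c = 445333.33 / 10885.84 = 40.91 mm
y_c = 781333.33 / 10885.84 = 71.78 mm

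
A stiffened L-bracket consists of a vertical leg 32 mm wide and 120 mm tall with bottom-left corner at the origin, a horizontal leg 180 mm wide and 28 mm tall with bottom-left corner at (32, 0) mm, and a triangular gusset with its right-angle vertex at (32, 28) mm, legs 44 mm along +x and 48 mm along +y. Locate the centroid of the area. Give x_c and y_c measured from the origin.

vertical leg: A = 32 × 120 = 3840.00, centroid at (16.00, 60.00).
horizontal leg: A = 180 × 28 = 5040.00, centroid at (122.00, 14.00).
gusset: A = ½·44·48 = 1056.00, centroid at (46.67, 44.00).
ΣA = 9936.00 mm²
ΣAx_c = (3840.00)(16.00) + (5040.00)(122.00) + (1056.00)(46.67) = 725600.00 mm³
ΣAy_c = (3840.00)(60.00) + (5040.00)(14.00) + (1056.00)(44.00) = 347424.00 mm³
x_c = 725600.00 / 9936.00 = 73.03 mm
y_c = 347424.00 / 9936.00 = 34.97 mm

x_c = 73.03 mm, y_c = 34.97 mm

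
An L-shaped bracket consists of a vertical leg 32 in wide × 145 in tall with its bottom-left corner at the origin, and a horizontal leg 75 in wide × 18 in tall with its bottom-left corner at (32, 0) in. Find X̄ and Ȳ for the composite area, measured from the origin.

X̄ = 28.06 in, Ȳ = 58.19 in

Part | A | x̄ᵢ | ȳᵢ | A·x̄ᵢ | A·ȳᵢ
vertical leg | 4640.00 | 16.00 | 72.50 | 74240.00 | 336400.00
horizontal leg | 1350.00 | 69.50 | 9.00 | 93825.00 | 12150.00
Σ | 5990.00 |  |  | 168065.00 | 348550.00
X̄ = 168065.00 / 5990.00 = 28.06 in
Ȳ = 348550.00 / 5990.00 = 58.19 in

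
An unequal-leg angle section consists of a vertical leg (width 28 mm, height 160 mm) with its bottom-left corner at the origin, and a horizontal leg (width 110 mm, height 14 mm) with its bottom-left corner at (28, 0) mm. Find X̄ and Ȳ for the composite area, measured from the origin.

Part | A | x̄ᵢ | ȳᵢ | A·x̄ᵢ | A·ȳᵢ
vertical leg | 4480.00 | 14.00 | 80.00 | 62720.00 | 358400.00
horizontal leg | 1540.00 | 83.00 | 7.00 | 127820.00 | 10780.00
Σ | 6020.00 |  |  | 190540.00 | 369180.00
X̄ = 190540.00 / 6020.00 = 31.65 mm
Ȳ = 369180.00 / 6020.00 = 61.33 mm

X̄ = 31.65 mm, Ȳ = 61.33 mm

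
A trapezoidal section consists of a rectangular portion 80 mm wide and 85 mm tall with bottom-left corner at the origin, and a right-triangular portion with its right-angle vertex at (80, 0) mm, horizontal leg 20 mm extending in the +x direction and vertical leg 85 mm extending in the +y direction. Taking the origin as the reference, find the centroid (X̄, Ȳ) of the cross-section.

Part | A | x̄ᵢ | ȳᵢ | A·x̄ᵢ | A·ȳᵢ
rectangular portion | 6800.00 | 40.00 | 42.50 | 272000.00 | 289000.00
triangular portion | 850.00 | 86.67 | 28.33 | 73666.67 | 24083.33
Σ | 7650.00 |  |  | 345666.67 | 313083.33
X̄ = 345666.67 / 7650.00 = 45.19 mm
Ȳ = 313083.33 / 7650.00 = 40.93 mm

X̄ = 45.19 mm, Ȳ = 40.93 mm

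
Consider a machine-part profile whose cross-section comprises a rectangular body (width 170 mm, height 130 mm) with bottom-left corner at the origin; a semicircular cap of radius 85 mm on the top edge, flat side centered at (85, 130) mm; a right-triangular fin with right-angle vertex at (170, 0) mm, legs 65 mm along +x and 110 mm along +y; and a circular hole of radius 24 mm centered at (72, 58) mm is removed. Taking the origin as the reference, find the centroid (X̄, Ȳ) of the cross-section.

rectangular body: A = 170 × 130 = 22100.00, centroid at (85.00, 65.00).
semicircular top: A = ½π·85² = 11349.00, centroid at (85.00, 166.08).
triangular fin: A = ½·65·110 = 3575.00, centroid at (191.67, 36.67).
hole: A = −π·24² = -1809.56, centroid at (72.00, 58.00).
ΣA = 35214.45 mm²
ΣAX̄ = (22100.00)(85.00) + (11349.00)(85.00) + (3575.00)(191.67) + (-1809.56)(72.00) = 3398085.50 mm³
ΣAȲ = (22100.00)(65.00) + (11349.00)(166.08) + (3575.00)(36.67) + (-1809.56)(58.00) = 3347416.12 mm³
X̄ = 3398085.50 / 35214.45 = 96.50 mm
Ȳ = 3347416.12 / 35214.45 = 95.06 mm

X̄ = 96.50 mm, Ȳ = 95.06 mm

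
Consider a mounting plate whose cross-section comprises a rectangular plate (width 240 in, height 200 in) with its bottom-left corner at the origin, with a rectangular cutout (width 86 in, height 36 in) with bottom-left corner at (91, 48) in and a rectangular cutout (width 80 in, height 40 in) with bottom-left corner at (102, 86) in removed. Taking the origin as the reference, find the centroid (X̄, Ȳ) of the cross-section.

X̄ = 117.27 in, Ȳ = 102.06 in

plate: A = 240 × 200 = 48000.00, centroid at (120.00, 100.00).
hole 1: A = −(86 × 36) = -3096.00, centroid at (134.00, 66.00).
hole 2: A = −(80 × 40) = -3200.00, centroid at (142.00, 106.00).
ΣA = 41704.00 in², ΣAX̄ = 4890736.00 in³, ΣAȲ = 4256464.00 in³.
X̄ = 4890736.00/41704.00 = 117.27 in; Ȳ = 4256464.00/41704.00 = 102.06 in.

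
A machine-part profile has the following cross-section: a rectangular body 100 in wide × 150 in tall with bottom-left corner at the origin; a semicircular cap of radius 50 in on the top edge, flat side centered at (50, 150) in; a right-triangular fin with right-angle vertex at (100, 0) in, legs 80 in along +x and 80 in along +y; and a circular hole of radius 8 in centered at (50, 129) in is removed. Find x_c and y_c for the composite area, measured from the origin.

x_c = 61.19 in, y_c = 84.68 in

rectangular body: A = 100 × 150 = 15000.00, centroid at (50.00, 75.00).
semicircular top: A = ½π·50² = 3926.99, centroid at (50.00, 171.22).
triangular fin: A = ½·80·80 = 3200.00, centroid at (126.67, 26.67).
hole: A = −π·8² = -201.06, centroid at (50.00, 129.00).
ΣA = 21925.93 in², ΣAx_c = 1341629.78 in³, ΣAy_c = 1856778.30 in³.
x_c = 1341629.78/21925.93 = 61.19 in; y_c = 1856778.30/21925.93 = 84.68 in.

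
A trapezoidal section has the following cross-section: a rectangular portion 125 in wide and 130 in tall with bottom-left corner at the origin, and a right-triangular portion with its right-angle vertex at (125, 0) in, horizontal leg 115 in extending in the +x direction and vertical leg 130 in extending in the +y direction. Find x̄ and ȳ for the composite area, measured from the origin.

Part | A | x̄ᵢ | ȳᵢ | A·x̄ᵢ | A·ȳᵢ
rectangular portion | 16250.00 | 62.50 | 65.00 | 1015625.00 | 1056250.00
triangular portion | 7475.00 | 163.33 | 43.33 | 1220916.67 | 323916.67
Σ | 23725.00 |  |  | 2236541.67 | 1380166.67
x̄ = 2236541.67 / 23725.00 = 94.27 in
ȳ = 1380166.67 / 23725.00 = 58.17 in

x̄ = 94.27 in, ȳ = 58.17 in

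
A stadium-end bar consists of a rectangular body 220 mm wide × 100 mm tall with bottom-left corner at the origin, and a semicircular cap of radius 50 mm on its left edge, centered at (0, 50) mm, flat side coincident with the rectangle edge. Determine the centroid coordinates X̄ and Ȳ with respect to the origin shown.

Part | A | x̄ᵢ | ȳᵢ | A·x̄ᵢ | A·ȳᵢ
rectangular body | 22000.00 | 110.00 | 50.00 | 2420000.00 | 1100000.00
semicircular end | 3926.99 | -21.22 | 50.00 | -83333.33 | 196349.54
Σ | 25926.99 |  |  | 2336666.67 | 1296349.54
X̄ = 2336666.67 / 25926.99 = 90.12 mm
Ȳ = 1296349.54 / 25926.99 = 50.00 mm

X̄ = 90.12 mm, Ȳ = 50.00 mm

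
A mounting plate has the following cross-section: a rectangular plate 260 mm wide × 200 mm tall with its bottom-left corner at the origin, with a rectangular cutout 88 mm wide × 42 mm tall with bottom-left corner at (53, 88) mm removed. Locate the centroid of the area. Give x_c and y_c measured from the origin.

plate: A = 260 × 200 = 52000.00, centroid at (130.00, 100.00).
hole: A = −(88 × 42) = -3696.00, centroid at (97.00, 109.00).
ΣA = 48304.00 mm², ΣAx_c = 6401488.00 mm³, ΣAy_c = 4797136.00 mm³.
x_c = 6401488.00/48304.00 = 132.53 mm; y_c = 4797136.00/48304.00 = 99.31 mm.

x_c = 132.53 mm, y_c = 99.31 mm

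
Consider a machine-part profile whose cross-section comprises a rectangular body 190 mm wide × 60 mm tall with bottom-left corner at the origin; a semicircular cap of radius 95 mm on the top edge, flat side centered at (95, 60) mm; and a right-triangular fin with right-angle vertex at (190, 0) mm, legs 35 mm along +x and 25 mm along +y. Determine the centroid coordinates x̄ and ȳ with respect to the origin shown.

rectangular body: A = 190 × 60 = 11400.00, centroid at (95.00, 30.00).
semicircular top: A = ½π·95² = 14176.44, centroid at (95.00, 100.32).
triangular fin: A = ½·35·25 = 437.50, centroid at (201.67, 8.33).
ΣA = 26013.94 mm², ΣAx̄ = 2517990.67 mm³, ΣAȳ = 1767815.38 mm³.
x̄ = 2517990.67/26013.94 = 96.79 mm; ȳ = 1767815.38/26013.94 = 67.96 mm.

x̄ = 96.79 mm, ȳ = 67.96 mm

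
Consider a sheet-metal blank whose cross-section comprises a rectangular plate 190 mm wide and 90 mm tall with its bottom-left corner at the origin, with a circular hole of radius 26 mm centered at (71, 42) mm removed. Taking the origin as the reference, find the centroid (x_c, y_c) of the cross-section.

plate: A = 190 × 90 = 17100.00, centroid at (95.00, 45.00).
hole: A = −π·26² = -2123.72, centroid at (71.00, 42.00).
ΣA = 14976.28 mm²
ΣAx_c = (17100.00)(95.00) + (-2123.72)(71.00) = 1473716.12 mm³
ΣAy_c = (17100.00)(45.00) + (-2123.72)(42.00) = 680303.90 mm³
x_c = 1473716.12 / 14976.28 = 98.40 mm
y_c = 680303.90 / 14976.28 = 45.43 mm

x_c = 98.40 mm, y_c = 45.43 mm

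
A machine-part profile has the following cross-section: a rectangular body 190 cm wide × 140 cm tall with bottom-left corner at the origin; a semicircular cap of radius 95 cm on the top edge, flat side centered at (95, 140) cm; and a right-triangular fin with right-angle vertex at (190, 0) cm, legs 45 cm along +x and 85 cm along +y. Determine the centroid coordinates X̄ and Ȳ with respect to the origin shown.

rectangular body: A = 190 × 140 = 26600.00, centroid at (95.00, 70.00).
semicircular top: A = ½π·95² = 14176.44, centroid at (95.00, 180.32).
triangular fin: A = ½·45·85 = 1912.50, centroid at (205.00, 28.33).
ΣA = 42688.94 cm²
ΣAX̄ = (26600.00)(95.00) + (14176.44)(95.00) + (1912.50)(205.00) = 4265824.00 cm³
ΣAȲ = (26600.00)(70.00) + (14176.44)(180.32) + (1912.50)(28.33) = 4472471.99 cm³
X̄ = 4265824.00 / 42688.94 = 99.93 cm
Ȳ = 4472471.99 / 42688.94 = 104.77 cm

X̄ = 99.93 cm, Ȳ = 104.77 cm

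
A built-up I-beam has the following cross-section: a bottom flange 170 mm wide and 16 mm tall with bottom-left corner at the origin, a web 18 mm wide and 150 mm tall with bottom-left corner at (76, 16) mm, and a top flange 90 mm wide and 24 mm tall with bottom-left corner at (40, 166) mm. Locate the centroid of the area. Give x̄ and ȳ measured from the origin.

Part | A | x̄ᵢ | ȳᵢ | A·x̄ᵢ | A·ȳᵢ
bottom flange | 2720.00 | 85.00 | 8.00 | 231200.00 | 21760.00
web | 2700.00 | 85.00 | 91.00 | 229500.00 | 245700.00
top flange | 2160.00 | 85.00 | 178.00 | 183600.00 | 384480.00
Σ | 7580.00 |  |  | 644300.00 | 651940.00
x̄ = 644300.00 / 7580.00 = 85.00 mm
ȳ = 651940.00 / 7580.00 = 86.01 mm

x̄ = 85.00 mm, ȳ = 86.01 mm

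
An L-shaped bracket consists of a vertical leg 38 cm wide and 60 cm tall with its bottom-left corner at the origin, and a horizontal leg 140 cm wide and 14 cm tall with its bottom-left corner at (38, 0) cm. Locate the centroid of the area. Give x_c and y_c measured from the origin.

Part | A | x̄ᵢ | ȳᵢ | A·x̄ᵢ | A·ȳᵢ
vertical leg | 2280.00 | 19.00 | 30.00 | 43320.00 | 68400.00
horizontal leg | 1960.00 | 108.00 | 7.00 | 211680.00 | 13720.00
Σ | 4240.00 |  |  | 255000.00 | 82120.00
x_c = 255000.00 / 4240.00 = 60.14 cm
y_c = 82120.00 / 4240.00 = 19.37 cm

x_c = 60.14 cm, y_c = 19.37 cm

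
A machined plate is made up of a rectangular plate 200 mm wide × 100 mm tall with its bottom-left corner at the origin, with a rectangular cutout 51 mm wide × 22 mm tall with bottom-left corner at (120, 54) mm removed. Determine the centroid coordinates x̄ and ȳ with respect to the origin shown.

plate: A = 200 × 100 = 20000.00, centroid at (100.00, 50.00).
hole: A = −(51 × 22) = -1122.00, centroid at (145.50, 65.00).
ΣA = 18878.00 mm², ΣAx̄ = 1836749.00 mm³, ΣAȳ = 927070.00 mm³.
x̄ = 1836749.00/18878.00 = 97.30 mm; ȳ = 927070.00/18878.00 = 49.11 mm.

x̄ = 97.30 mm, ȳ = 49.11 mm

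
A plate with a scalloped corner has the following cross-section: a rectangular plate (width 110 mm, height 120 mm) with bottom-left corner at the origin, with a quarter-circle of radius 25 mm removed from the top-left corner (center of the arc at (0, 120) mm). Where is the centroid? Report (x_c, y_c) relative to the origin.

Part | A | x̄ᵢ | ȳᵢ | A·x̄ᵢ | A·ȳᵢ
plate | 13200.00 | 55.00 | 60.00 | 726000.00 | 792000.00
removed quarter-circle | -490.87 | 10.61 | 109.39 | -5208.33 | -53696.53
Σ | 12709.13 |  |  | 720791.67 | 738303.47
x_c = 720791.67 / 12709.13 = 56.71 mm
y_c = 738303.47 / 12709.13 = 58.09 mm

x_c = 56.71 mm, y_c = 58.09 mm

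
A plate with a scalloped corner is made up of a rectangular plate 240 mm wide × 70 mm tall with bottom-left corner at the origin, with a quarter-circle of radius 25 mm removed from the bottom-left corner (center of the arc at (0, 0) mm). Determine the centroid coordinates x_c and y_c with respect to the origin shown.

plate: A = 240 × 70 = 16800.00, centroid at (120.00, 35.00).
removed quarter-circle: A = −¼π·25² = -490.87, centroid at (10.61, 10.61).
ΣA = 16309.13 mm²
ΣAx_c = (16800.00)(120.00) + (-490.87)(10.61) = 2010791.67 mm³
ΣAy_c = (16800.00)(35.00) + (-490.87)(10.61) = 582791.67 mm³
x_c = 2010791.67 / 16309.13 = 123.29 mm
y_c = 582791.67 / 16309.13 = 35.73 mm

x_c = 123.29 mm, y_c = 35.73 mm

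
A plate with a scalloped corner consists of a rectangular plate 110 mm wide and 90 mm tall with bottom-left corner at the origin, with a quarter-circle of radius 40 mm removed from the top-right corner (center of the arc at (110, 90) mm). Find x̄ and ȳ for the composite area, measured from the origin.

Part | A | x̄ᵢ | ȳᵢ | A·x̄ᵢ | A·ȳᵢ
plate | 9900.00 | 55.00 | 45.00 | 544500.00 | 445500.00
removed quarter-circle | -1256.64 | 93.02 | 73.02 | -116896.74 | -91764.00
Σ | 8643.36 |  |  | 427603.26 | 353736.00
x̄ = 427603.26 / 8643.36 = 49.47 mm
ȳ = 353736.00 / 8643.36 = 40.93 mm

x̄ = 49.47 mm, ȳ = 40.93 mm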